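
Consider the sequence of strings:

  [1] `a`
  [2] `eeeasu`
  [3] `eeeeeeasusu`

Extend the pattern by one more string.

Each term wraps the previous one in eee on the left and su on the right.
Applying this once more to eeeeeeasusu:

eeeeeeeeeasususu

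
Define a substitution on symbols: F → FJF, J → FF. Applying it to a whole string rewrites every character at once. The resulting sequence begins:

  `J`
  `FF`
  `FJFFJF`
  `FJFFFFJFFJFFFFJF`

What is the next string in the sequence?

Rewriting the 16 symbols of FJFFFFJFFJFFFFJF one by one yields FJF FF FJF FJF FJF FJF FF FJF FJF FF FJF FJF FJF FJF FF FJF; concatenated:

FJFFFFJFFJFFJFFJFFFFJFFJFFFFJFFJFFJFFJFFFFJF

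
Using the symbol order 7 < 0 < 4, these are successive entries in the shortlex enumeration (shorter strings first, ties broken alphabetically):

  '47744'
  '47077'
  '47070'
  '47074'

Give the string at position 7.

Stepping forward 3 times from 47074: 47074 → 47007 → 47000, then the target.

47004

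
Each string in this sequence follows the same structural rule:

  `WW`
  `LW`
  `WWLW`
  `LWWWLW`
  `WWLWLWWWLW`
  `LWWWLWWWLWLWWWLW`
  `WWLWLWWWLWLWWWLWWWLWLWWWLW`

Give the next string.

LWWWLWWWLWLWWWLWWWLWLWWWLWLWWWLWWWLWLWWWLW

This is a Fibonacci-style word recurrence s(k) = s(k−2)·s(k−1): e.g. WW·LW = WWLW.
So term 8 is LWWWLWWWLWLWWWLW·WWLWLWWWLWLWWWLWWWLWLWWWLW.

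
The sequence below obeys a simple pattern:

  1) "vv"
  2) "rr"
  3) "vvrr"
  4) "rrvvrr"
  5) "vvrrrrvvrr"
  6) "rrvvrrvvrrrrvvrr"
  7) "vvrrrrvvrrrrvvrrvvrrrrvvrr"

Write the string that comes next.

From term 3 onward, concatenate the second-to-last term with the last: vv·rr = vvrr, rr·vvrr = rrvvrr, …
The next term joins rrvvrrvvrrrrvvrr and vvrrrrvvrrrrvvrrvvrrrrvvrr.

rrvvrrvvrrrrvvrrvvrrrrvvrrrrvvrrvvrrrrvvrr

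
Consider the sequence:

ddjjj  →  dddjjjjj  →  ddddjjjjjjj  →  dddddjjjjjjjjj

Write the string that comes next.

ddddddjjjjjjjjjjj

Reading off run lengths: d runs 2, 3, 4, 5; j runs 3, 5, 7, 9 — each is linear in n (n = 1, 2, …).
At n = 5 the blocks have lengths 6, 11.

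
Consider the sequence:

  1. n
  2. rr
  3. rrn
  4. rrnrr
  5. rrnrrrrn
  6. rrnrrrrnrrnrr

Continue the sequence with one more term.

rrnrrrrnrrnrrrrnrrrrn

This is a Fibonacci-style word recurrence s(k) = s(k−1)·s(k−2): e.g. rr·n = rrn.
The next term joins rrnrrrrnrrnrr and rrnrrrrn.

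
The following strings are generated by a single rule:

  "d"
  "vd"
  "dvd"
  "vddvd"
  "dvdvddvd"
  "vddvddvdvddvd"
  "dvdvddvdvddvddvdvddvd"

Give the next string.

vddvddvdvddvddvdvddvdvddvddvdvddvd

From term 3 onward, concatenate the second-to-last term with the last: d·vd = dvd, vd·dvd = vddvd, …
So term 8 is vddvddvdvddvd·dvdvddvdvddvddvdvddvd.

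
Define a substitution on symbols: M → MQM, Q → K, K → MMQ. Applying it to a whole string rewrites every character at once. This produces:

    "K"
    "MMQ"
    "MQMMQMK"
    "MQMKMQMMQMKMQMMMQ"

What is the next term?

MQMKMQMMMQMQMKMQMMQMKMQMMMQMQMKMQMMQMMQMK

φ(MQMKMQMMQMKMQMMMQ) expands symbol-by-symbol to MQM K MQM MMQ MQM K MQM MQM K MQM MMQ MQM K MQM MQM MQM K; joining the 17 pieces gives the next term.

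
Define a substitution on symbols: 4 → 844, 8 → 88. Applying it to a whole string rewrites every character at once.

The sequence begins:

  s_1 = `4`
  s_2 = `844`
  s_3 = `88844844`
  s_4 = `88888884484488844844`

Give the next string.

Replace each of the 20 characters of 88888884484488844844 in place — 88 88 88 88 88 88 88 844 844 88 844 844 88 88 88 844 844 88 844 844 — and concatenate.

888888888888888448448884484488888884484488844844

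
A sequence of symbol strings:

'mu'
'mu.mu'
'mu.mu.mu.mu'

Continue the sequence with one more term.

mu.mu.mu.mu.mu.mu.mu.mu

s(k+1) = s(k)·.·s(k) — each term doubles the last with '.' between the halves.
One more doubling of mu.mu.mu.mu gives the answer.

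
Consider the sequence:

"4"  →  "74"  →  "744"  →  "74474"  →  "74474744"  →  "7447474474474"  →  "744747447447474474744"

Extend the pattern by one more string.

7447474474474744747447447474474474

From term 3 onward, concatenate the last term with the second-to-last: 74·4 = 744, 744·74 = 74474, …
So term 8 is 744747447447474474744·7447474474474.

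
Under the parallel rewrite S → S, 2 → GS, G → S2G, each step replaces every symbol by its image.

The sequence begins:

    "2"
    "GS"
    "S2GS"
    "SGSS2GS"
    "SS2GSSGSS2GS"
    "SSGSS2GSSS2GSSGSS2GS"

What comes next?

φ(SSGSS2GSSS2GSSGSS2GS) expands symbol-by-symbol to S S S2G S S GS S2G S S S GS S2G S S S2G S S GS S2G S; joining the 20 pieces gives the next term.

SSS2GSSGSS2GSSSGSS2GSSS2GSSGSS2GS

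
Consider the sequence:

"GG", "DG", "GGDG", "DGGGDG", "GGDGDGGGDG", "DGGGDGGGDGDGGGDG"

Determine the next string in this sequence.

GGDGDGGGDGDGGGDGGGDGDGGGDG

Each term (from the third on) is the two preceding terms concatenated in order: term 3 = GG·DG = GGDG.
The next term joins GGDGDGGGDG and DGGGDGGGDGDGGGDG.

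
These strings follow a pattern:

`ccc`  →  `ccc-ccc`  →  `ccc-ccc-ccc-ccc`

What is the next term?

s(k+1) = s(k)·-·s(k) — each term doubles the last with '-' between the halves.
Doubling ccc-ccc-ccc-ccc with '-' between the halves:

ccc-ccc-ccc-ccc-ccc-ccc-ccc-ccc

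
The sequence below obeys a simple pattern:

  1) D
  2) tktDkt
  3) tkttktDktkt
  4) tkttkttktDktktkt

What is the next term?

Every step adds tkt to the front and kt to the end of the previous string.
So the next term is tkt·tkttkttktDktktkt·kt.

tkttkttkttktDktktktkt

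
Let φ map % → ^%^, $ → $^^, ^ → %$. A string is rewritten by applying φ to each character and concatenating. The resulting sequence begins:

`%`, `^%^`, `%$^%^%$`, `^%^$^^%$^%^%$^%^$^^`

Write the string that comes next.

%$^%^%$$^^%$%$^%^$^^%$^%^%$^%^$^^%$^%^%$$^^%$%$

φ(^%^$^^%$^%^%$^%^$^^) expands symbol-by-symbol to %$ ^%^ %$ $^^ %$ %$ ^%^ $^^ %$ ^%^ %$ ^%^ $^^ %$ ^%^ %$ $^^ %$ %$; joining the 19 pieces gives the next term.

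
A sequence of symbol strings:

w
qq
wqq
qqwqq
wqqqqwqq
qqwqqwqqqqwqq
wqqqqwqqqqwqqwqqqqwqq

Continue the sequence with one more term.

This is a Fibonacci-style word recurrence s(k) = s(k−2)·s(k−1): e.g. w·qq = wqq.
So term 8 is qqwqqwqqqqwqq·wqqqqwqqqqwqqwqqqqwqq.

qqwqqwqqqqwqqwqqqqwqqqqwqqwqqqqwqq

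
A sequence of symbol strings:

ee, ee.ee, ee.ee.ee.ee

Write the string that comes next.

ee.ee.ee.ee.ee.ee.ee.ee

Each string is two copies of the previous one joined by '.'.
So the next term is two copies of ee.ee.ee.ee with '.' between the halves.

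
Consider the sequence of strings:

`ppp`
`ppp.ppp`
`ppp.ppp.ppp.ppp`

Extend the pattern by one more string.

s(k+1) = s(k)·.·s(k) — each term doubles the last with '.' between the halves.
Doubling ppp.ppp.ppp.ppp with '.' between the halves:

ppp.ppp.ppp.ppp.ppp.ppp.ppp.ppp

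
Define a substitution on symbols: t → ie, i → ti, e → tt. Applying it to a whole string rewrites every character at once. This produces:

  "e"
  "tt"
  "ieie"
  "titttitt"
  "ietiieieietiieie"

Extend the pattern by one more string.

φ(ietiieieietiieie) expands symbol-by-symbol to ti tt ie ti ti tt ti tt ti tt ie ti ti tt ti tt; joining the 16 pieces gives the next term.

tittietititttitttittietititttitt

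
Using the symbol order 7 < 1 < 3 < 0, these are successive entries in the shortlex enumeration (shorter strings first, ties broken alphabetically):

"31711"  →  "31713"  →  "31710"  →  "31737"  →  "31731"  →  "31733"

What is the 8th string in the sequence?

Stepping forward 2 times from 31733: 31733 → 31730, then the target.

31707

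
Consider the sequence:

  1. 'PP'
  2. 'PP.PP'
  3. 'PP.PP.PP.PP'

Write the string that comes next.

s(k+1) = s(k)·.·s(k) — each term doubles the last with '.' between the halves.
Doubling PP.PP.PP.PP with '.' between the halves:

PP.PP.PP.PP.PP.PP.PP.PP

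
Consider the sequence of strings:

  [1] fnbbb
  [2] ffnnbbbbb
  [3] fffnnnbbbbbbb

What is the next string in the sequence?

Each string has the form f^{n} n^{n} b^{2n+1} (n = 1, 2, …).
For the next term, n = 4, so the run lengths are 4, 4, 9.

ffffnnnnbbbbbbbbb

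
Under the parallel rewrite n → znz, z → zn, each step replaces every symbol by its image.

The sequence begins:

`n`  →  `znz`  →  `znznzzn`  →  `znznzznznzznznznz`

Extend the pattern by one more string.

φ(znznzznznzznznznz) expands symbol-by-symbol to zn znz zn znz zn zn znz zn znz zn zn znz zn znz zn znz zn; joining the 17 pieces gives the next term.

znznzznznzznznznzznznzznznznzznznzznznzzn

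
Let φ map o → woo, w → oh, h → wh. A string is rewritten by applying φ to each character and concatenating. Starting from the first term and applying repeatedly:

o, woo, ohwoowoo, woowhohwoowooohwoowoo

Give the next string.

ohwoowooohwhwoowhohwoowooohwoowoowoowhohwoowooohwoowoo

Replace each of the 21 characters of woowhohwoowooohwoowoo in place — oh woo woo oh wh woo wh oh woo woo oh woo woo woo wh oh woo woo oh woo woo — and concatenate.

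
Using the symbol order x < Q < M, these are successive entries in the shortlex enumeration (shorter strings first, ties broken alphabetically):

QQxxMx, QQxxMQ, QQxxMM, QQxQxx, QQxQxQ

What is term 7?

Advancing 2 positions from QQxQxQ through QQxQxQ → QQxQxM reaches term 7.

QQxQQx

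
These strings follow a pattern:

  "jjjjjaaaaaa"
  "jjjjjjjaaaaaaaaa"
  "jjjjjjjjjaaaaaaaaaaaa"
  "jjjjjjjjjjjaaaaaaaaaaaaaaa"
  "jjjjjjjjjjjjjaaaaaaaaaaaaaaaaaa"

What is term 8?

jjjjjjjjjjjjjjjjjjjaaaaaaaaaaaaaaaaaaaaaaaaaaa

Each string has the form j^{2n+1} a^{3n}, where the shown terms are n = 2, 3, 4, 5, 6.
Setting n = 9 gives 19, 27 characters in each block.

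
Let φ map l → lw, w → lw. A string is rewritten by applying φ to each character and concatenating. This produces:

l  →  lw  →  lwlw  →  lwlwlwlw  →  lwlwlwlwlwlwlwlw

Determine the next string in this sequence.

Replace each of the 16 characters of lwlwlwlwlwlwlwlw in place — lw lw lw lw lw lw lw lw lw lw lw lw lw lw lw lw — and concatenate.

lwlwlwlwlwlwlwlwlwlwlwlwlwlwlwlw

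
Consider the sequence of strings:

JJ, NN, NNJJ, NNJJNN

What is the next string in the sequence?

NNJJNNNNJJ

This is a Fibonacci-style word recurrence s(k) = s(k−1)·s(k−2): e.g. NN·JJ = NNJJ.
The next term joins NNJJNN and NNJJ.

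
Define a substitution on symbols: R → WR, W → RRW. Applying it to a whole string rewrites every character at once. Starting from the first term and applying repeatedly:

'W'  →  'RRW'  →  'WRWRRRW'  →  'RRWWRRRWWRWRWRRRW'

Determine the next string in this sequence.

Rewriting the 17 symbols of RRWWRRRWWRWRWRRRW one by one yields WR WR RRW RRW WR WR WR RRW RRW WR RRW WR RRW WR WR WR RRW; concatenated:

WRWRRRWRRWWRWRWRRRWRRWWRRRWWRRRWWRWRWRRRW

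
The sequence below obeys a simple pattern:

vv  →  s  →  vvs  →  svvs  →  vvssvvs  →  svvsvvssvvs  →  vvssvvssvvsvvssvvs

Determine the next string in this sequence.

Each term (from the third on) is the two preceding terms concatenated in order: term 3 = vv·s = vvs.
The next term joins svvsvvssvvs and vvssvvssvvsvvssvvs.

svvsvvssvvsvvssvvssvvsvvssvvs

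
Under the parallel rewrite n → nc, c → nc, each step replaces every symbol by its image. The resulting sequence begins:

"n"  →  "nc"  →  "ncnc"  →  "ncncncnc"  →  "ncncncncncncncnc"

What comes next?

φ(ncncncncncncncnc) expands symbol-by-symbol to nc nc nc nc nc nc nc nc nc nc nc nc nc nc nc nc; joining the 16 pieces gives the next term.

ncncncncncncncncncncncncncncncnc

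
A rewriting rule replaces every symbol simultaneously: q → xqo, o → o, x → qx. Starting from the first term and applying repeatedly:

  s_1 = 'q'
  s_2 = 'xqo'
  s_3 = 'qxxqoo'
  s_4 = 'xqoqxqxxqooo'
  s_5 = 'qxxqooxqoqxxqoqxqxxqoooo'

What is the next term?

Applying the rule to each of the 24 symbols of qxxqooxqoqxxqoqxqxxqoooo gives the pieces xqo qx qx xqo o o qx xqo o xqo qx qx xqo o xqo qx xqo qx qx xqo o o o o, which concatenate to the answer.

xqoqxqxxqoooqxxqooxqoqxqxxqooxqoqxxqoqxqxxqooooo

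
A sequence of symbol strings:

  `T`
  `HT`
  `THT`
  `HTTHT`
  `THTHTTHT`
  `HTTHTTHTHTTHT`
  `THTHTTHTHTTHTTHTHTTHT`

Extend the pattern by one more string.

HTTHTTHTHTTHTTHTHTTHTHTTHTTHTHTTHT

Each term (from the third on) is the two preceding terms concatenated in order: term 3 = T·HT = THT.
Continuing: HTTHTTHTHTTHT · THTHTTHTHTTHTTHTHTTHT gives term 8.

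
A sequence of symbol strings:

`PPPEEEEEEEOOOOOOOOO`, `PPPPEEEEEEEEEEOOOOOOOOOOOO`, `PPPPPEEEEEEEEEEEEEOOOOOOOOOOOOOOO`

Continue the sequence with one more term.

PPPPPPEEEEEEEEEEEEEEEEOOOOOOOOOOOOOOOOOO

Reading off run lengths: P runs 3, 4, 5; E runs 7, 10, 13; O runs 9, 12, 15 — each is linear in n, where the shown terms are n = 3, 4, 5.
At n = 6 the blocks have lengths 6, 16, 18.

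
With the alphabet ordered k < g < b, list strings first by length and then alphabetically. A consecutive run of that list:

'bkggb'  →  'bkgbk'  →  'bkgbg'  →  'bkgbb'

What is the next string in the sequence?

Find the rightmost character of bkgbb below b, bump it to the next letter, and reset everything to its right to k.

bkbkk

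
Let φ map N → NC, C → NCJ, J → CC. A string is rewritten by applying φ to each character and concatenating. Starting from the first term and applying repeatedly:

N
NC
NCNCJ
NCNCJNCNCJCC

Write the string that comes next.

NCNCJNCNCJCCNCNCJNCNCJCCNCJNCJ

Apply φ to NCNCJNCNCJCC symbol by symbol: N→NC, C→NCJ, N→NC, C→NCJ, J→CC, N→NC, C→NCJ, N→NC, C→NCJ, J→CC, C→NCJ, C→NCJ; joined: NC NCJ NC NCJ CC NC NCJ NC NCJ CC NCJ NCJ.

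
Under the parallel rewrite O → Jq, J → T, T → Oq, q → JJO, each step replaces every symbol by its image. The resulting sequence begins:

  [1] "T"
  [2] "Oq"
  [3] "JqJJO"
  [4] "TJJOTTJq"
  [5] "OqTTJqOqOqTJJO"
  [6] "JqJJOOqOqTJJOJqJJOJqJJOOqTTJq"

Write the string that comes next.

Applying the rule to each of the 29 symbols of JqJJOOqOqTJJOJqJJOJqJJOOqTTJq gives the pieces T JJO T T Jq Jq JJO Jq JJO Oq T T Jq T JJO T T Jq T JJO T T Jq Jq JJO Oq Oq T JJO, which concatenate to the answer.

TJJOTTJqJqJJOJqJJOOqTTJqTJJOTTJqTJJOTTJqJqJJOOqOqTJJO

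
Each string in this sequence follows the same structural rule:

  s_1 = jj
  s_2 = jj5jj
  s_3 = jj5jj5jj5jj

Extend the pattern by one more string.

jj5jj5jj5jj5jj5jj5jj5jj

Every step duplicates the string with '5' between the halves.
One more doubling of jj5jj5jj5jj gives the answer.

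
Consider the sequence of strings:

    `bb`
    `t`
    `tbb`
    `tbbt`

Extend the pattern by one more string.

This is a Fibonacci-style word recurrence s(k) = s(k−1)·s(k−2): e.g. t·bb = tbb.
Continuing: tbbt · tbb gives term 5.

tbbttbb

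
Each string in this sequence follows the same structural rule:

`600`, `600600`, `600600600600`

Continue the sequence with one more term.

s(k+1) = s(k)·s(k) — each term doubles the last.
Doubling 600600600600:

600600600600600600600600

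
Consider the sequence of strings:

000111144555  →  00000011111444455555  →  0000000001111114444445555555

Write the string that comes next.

The n-th term is 3n 0's then n+3 1's then 2n 4's then 2n+1 5's (n = 1, 2, …).
At n = 4 the blocks have lengths 12, 7, 8, 9.

000000000000111111144444444555555555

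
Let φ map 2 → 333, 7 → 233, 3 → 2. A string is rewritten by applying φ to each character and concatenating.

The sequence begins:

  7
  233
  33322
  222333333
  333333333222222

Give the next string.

φ(333333333222222) expands symbol-by-symbol to 2 2 2 2 2 2 2 2 2 333 333 333 333 333 333; joining the 15 pieces gives the next term.

222222222333333333333333333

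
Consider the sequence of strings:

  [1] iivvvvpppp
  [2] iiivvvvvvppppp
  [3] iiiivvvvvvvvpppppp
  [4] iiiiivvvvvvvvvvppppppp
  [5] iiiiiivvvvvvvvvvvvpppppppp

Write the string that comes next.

Each string has the form i^{n} v^{2n} p^{n+2}, where the shown terms are n = 2, 3, 4, 5, 6.
At n = 7 the blocks have lengths 7, 14, 9.

iiiiiiivvvvvvvvvvvvvvppppppppp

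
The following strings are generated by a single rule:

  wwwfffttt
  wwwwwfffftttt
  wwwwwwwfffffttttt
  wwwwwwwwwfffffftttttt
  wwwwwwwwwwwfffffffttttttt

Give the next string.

Term n consists of 2n-1 w's, followed by n+1 f's, followed by n+1 t's, where the shown terms are n = 2, 3, 4, 5, 6.
Setting n = 7 gives 13, 8, 8 characters in each block.

wwwwwwwwwwwwwfffffffftttttttt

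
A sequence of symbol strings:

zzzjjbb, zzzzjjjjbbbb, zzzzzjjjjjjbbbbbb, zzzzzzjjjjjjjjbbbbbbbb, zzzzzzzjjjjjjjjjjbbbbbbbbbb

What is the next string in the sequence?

Each string has the form z^{n+2} j^{2n} b^{2n} (n = 1, 2, …).
For the next term, n = 6, so the run lengths are 8, 12, 12.

zzzzzzzzjjjjjjjjjjjjbbbbbbbbbbbb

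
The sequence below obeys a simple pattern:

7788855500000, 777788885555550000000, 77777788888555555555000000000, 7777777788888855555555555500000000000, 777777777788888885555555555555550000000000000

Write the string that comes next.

Each string has the form 7^{2n} 8^{n+2} 5^{3n} 0^{2n+3} (n = 1, 2, …).
At n = 6 the blocks have lengths 12, 8, 18, 15.

77777777777788888888555555555555555555000000000000000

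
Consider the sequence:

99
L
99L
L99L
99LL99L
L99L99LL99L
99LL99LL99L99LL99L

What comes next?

This is a Fibonacci-style word recurrence s(k) = s(k−2)·s(k−1): e.g. 99·L = 99L.
The next term joins L99L99LL99L and 99LL99LL99L99LL99L.

L99L99LL99L99LL99LL99L99LL99L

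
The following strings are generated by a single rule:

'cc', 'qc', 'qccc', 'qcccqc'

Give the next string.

Each term (from the third on) is the previous term followed by the one before it: term 3 = qc·cc = qccc.
So term 5 is qcccqc·qccc.

qcccqcqccc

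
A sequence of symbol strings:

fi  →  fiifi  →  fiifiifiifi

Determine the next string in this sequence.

Each string is two copies of the previous one joined by 'i'.
So the next term is two copies of fiifiifiifi with 'i' between the halves.

fiifiifiifiifiifiifiifi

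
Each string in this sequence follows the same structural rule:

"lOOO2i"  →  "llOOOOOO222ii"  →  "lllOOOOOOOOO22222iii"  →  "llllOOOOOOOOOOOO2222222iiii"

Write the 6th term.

The n-th term is n l's then 3n O's then 2n-1 2's then n i's (n = 1, 2, …).
For term 6, n = 6, so the run lengths are 6, 18, 11, 6.

llllllOOOOOOOOOOOOOOOOOO22222222222iiiiii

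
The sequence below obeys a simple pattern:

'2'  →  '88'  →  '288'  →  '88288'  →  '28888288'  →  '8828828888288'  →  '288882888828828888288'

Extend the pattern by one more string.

8828828888288288882888828828888288

Each term (from the third on) is the two preceding terms concatenated in order: term 3 = 2·88 = 288.
So term 8 is 8828828888288·288882888828828888288.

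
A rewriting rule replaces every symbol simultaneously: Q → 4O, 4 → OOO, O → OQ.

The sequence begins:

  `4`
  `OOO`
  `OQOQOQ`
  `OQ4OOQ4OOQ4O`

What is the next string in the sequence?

Apply φ to OQ4OOQ4OOQ4O symbol by symbol: O→OQ, Q→4O, 4→OOO, O→OQ, O→OQ, Q→4O, 4→OOO, O→OQ, O→OQ, Q→4O, 4→OOO, O→OQ; joined: OQ 4O OOO OQ OQ 4O OOO OQ OQ 4O OOO OQ.

OQ4OOOOOQOQ4OOOOOQOQ4OOOOOQ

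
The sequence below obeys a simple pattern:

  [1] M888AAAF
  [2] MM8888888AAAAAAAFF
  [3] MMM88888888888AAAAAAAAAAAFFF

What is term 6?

Reading off run lengths: M runs 1, 2, 3; 8 runs 3, 7, 11; A runs 3, 7, 11; F runs 1, 2, 3 — each is linear in n (n = 1, 2, …).
Setting n = 6 gives 6, 23, 23, 6 characters in each block.

MMMMMM88888888888888888888888AAAAAAAAAAAAAAAAAAAAAAAFFFFFF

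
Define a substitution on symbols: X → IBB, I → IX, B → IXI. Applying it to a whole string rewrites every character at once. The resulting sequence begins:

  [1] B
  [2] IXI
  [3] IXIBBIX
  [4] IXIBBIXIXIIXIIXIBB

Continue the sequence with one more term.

Applying the rule to each of the 18 symbols of IXIBBIXIXIIXIIXIBB gives the pieces IX IBB IX IXI IXI IX IBB IX IBB IX IX IBB IX IX IBB IX IXI IXI, which concatenate to the answer.

IXIBBIXIXIIXIIXIBBIXIBBIXIXIBBIXIXIBBIXIXIIXI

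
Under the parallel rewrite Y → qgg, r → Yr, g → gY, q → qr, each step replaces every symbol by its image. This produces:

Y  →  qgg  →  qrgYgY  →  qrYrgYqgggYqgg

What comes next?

qrYrqggYrgYqggqrgYgYgYqggqrgYgY

Replace each of the 14 characters of qrYrgYqgggYqgg in place — qr Yr qgg Yr gY qgg qr gY gY gY qgg qr gY gY — and concatenate.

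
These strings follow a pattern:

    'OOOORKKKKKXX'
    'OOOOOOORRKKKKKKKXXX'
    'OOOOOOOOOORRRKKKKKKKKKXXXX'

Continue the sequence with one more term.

OOOOOOOOOOOOORRRRKKKKKKKKKKKXXXXX

Term n consists of 3n+1 O's, followed by n R's, followed by 2n+3 K's, followed by n+1 X's (n = 1, 2, …).
For the next term, n = 4, so the run lengths are 13, 4, 11, 5.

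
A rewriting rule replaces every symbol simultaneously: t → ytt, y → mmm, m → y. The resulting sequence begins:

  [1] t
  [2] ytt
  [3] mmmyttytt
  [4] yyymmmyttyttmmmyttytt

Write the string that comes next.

mmmmmmmmmyyymmmyttyttmmmyttyttyyymmmyttyttmmmyttytt

φ(yyymmmyttyttmmmyttytt) expands symbol-by-symbol to mmm mmm mmm y y y mmm ytt ytt mmm ytt ytt y y y mmm ytt ytt mmm ytt ytt; joining the 21 pieces gives the next term.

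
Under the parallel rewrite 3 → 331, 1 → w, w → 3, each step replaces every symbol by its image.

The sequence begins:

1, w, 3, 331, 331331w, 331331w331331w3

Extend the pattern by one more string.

331331w331331w3331331w331331w3331

Replace each of the 15 characters of 331331w331331w3 in place — 331 331 w 331 331 w 3 331 331 w 331 331 w 3 331 — and concatenate.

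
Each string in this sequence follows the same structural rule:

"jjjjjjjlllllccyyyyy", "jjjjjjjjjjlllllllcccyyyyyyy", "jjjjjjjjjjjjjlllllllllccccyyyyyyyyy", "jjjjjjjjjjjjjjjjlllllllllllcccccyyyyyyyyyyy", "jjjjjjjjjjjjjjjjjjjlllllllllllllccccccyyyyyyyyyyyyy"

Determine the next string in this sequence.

jjjjjjjjjjjjjjjjjjjjjjlllllllllllllllcccccccyyyyyyyyyyyyyyy

The n-th term is 3n-2 j's then 2n-1 l's then n-1 c's then 2n-1 y's, where the shown terms are n = 3, 4, 5, 6, 7.
At n = 8 the blocks have lengths 22, 15, 7, 15.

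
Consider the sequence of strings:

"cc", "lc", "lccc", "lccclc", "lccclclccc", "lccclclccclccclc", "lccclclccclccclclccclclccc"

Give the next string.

lccclclccclccclclccclclccclccclclccclccclc

Each term (from the third on) is the previous term followed by the one before it: term 3 = lc·cc = lccc.
Continuing: lccclclccclccclclccclclccc · lccclclccclccclc gives term 8.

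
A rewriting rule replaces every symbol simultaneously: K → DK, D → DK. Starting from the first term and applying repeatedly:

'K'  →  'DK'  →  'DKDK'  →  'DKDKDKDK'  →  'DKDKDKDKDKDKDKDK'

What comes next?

Replace each of the 16 characters of DKDKDKDKDKDKDKDK in place — DK DK DK DK DK DK DK DK DK DK DK DK DK DK DK DK — and concatenate.

DKDKDKDKDKDKDKDKDKDKDKDKDKDKDKDK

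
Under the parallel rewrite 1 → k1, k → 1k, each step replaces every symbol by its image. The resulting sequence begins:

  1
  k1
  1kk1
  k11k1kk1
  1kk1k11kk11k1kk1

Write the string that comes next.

k11k1kk11kk1k11k1kk1k11kk11k1kk1

Applying the rule to each of the 16 symbols of 1kk1k11kk11k1kk1 gives the pieces k1 1k 1k k1 1k k1 k1 1k 1k k1 k1 1k k1 1k 1k k1, which concatenate to the answer.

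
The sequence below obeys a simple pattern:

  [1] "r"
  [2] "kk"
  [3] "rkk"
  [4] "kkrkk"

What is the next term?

rkkkkrkk

Each term (from the third on) is the two preceding terms concatenated in order: term 3 = r·kk = rkk.
So term 5 is rkk·kkrkk.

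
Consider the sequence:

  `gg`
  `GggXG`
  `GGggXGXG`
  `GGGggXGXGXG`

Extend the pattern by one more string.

Each term wraps the previous one in G on the left and XG on the right.
So the next term is G·GGGggXGXGXG·XG.

GGGGggXGXGXGXG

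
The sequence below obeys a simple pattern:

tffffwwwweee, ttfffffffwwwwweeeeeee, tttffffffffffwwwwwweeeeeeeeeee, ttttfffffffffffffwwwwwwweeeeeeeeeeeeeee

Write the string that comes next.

tttttffffffffffffffffwwwwwwwweeeeeeeeeeeeeeeeeee

Term n consists of n t's, followed by 3n+1 f's, followed by n+3 w's, followed by 4n-1 e's (n = 1, 2, …).
For the next term, n = 5, so the run lengths are 5, 16, 8, 19.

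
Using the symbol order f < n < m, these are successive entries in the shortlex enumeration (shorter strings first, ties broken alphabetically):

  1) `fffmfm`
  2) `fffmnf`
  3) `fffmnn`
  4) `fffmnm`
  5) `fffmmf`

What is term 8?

ffnfff

Stepping forward 3 times from fffmmf: fffmmf → fffmmn → fffmmm, then the target.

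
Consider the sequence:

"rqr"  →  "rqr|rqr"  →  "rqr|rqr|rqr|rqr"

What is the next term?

rqr|rqr|rqr|rqr|rqr|rqr|rqr|rqr

Each string is two copies of the previous one joined by '|'.
So the next term is two copies of rqr|rqr|rqr|rqr with '|' between the halves.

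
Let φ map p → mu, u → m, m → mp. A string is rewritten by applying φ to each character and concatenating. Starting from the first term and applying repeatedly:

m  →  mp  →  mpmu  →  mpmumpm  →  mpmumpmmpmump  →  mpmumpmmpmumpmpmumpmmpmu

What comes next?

Replace each of the 24 characters of mpmumpmmpmumpmpmumpmmpmu in place — mp mu mp m mp mu mp mp mu mp m mp mu mp mu mp m mp mu mp mp mu mp m — and concatenate.

mpmumpmmpmumpmpmumpmmpmumpmumpmmpmumpmpmumpm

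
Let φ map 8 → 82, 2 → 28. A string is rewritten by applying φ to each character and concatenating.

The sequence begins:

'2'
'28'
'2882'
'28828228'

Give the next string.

Apply φ to 28828228 symbol by symbol: 2→28, 8→82, 8→82, 2→28, 8→82, 2→28, 2→28, 8→82; joined: 28 82 82 28 82 28 28 82.

2882822882282882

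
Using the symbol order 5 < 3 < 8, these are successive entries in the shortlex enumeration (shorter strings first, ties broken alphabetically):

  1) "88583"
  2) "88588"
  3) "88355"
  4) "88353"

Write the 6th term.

88335

Stepping forward 2 times from 88353: 88353 → 88358, then the target.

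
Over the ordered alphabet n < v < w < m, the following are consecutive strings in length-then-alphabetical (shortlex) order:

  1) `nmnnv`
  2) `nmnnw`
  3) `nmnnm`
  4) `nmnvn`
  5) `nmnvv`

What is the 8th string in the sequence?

Continuing the enumeration 3 steps past nmnvv: nmnvv → nmnvw → nmnvm → (answer).

nmnwn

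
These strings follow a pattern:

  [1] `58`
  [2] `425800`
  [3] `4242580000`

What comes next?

Every step adds 42 to the front and 00 to the end of the previous string.
Applying this once more to 4242580000:

42424258000000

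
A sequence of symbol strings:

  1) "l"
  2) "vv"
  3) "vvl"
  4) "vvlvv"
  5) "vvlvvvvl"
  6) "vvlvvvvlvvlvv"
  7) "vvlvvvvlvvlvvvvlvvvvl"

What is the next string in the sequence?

This is a Fibonacci-style word recurrence s(k) = s(k−1)·s(k−2): e.g. vv·l = vvl.
So term 8 is vvlvvvvlvvlvvvvlvvvvl·vvlvvvvlvvlvv.

vvlvvvvlvvlvvvvlvvvvlvvlvvvvlvvlvv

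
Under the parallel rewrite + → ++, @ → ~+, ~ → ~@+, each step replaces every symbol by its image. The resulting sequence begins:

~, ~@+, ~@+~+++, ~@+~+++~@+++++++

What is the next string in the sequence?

~@+~+++~@+++++++~@+~+++++++++++++++

Replace each of the 16 characters of ~@+~+++~@+++++++ in place — ~@+ ~+ ++ ~@+ ++ ++ ++ ~@+ ~+ ++ ++ ++ ++ ++ ++ ++ — and concatenate.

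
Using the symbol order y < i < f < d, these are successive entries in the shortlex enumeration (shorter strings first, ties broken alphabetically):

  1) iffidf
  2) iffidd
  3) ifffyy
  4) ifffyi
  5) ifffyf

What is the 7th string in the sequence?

Advancing 2 positions from ifffyf through ifffyf → ifffyd reaches term 7.

ifffiy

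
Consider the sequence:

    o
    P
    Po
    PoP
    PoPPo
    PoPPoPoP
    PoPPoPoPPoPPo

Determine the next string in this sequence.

PoPPoPoPPoPPoPoPPoPoP

From term 3 onward, concatenate the last term with the second-to-last: P·o = Po, Po·P = PoP, …
Continuing: PoPPoPoPPoPPo · PoPPoPoP gives term 8.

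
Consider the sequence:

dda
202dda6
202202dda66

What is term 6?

Every step adds 202 to the front and 6 to the end of the previous string.
From 202202dda66, 3 further steps: 202202dda66 → 202202202dda666 → 202202202202dda6666 → (answer).

202202202202202dda66666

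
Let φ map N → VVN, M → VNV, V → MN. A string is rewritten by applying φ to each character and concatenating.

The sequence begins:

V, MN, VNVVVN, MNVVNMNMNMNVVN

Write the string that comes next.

Rewriting the 14 symbols of MNVVNMNMNMNVVN one by one yields VNV VVN MN MN VVN VNV VVN VNV VVN VNV VVN MN MN VVN; concatenated:

VNVVVNMNMNVVNVNVVVNVNVVVNVNVVVNMNMNVVN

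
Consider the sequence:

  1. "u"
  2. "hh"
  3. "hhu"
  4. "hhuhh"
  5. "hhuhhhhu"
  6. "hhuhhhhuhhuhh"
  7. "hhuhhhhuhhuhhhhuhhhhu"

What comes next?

hhuhhhhuhhuhhhhuhhhhuhhuhhhhuhhuhh

From term 3 onward, concatenate the last term with the second-to-last: hh·u = hhu, hhu·hh = hhuhh, …
Continuing: hhuhhhhuhhuhhhhuhhhhu · hhuhhhhuhhuhh gives term 8.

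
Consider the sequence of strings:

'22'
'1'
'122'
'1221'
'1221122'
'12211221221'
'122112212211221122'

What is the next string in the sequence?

Each term (from the third on) is the previous term followed by the one before it: term 3 = 1·22 = 122.
So term 8 is 122112212211221122·12211221221.

12211221221122112212211221221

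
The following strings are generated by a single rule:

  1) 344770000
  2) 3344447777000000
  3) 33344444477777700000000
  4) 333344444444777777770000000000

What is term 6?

33333344444444444477777777777700000000000000

The n-th term is n 3's then 2n 4's then 2n 7's then 2n+2 0's (n = 1, 2, …).
For term 6, n = 6, so the run lengths are 6, 12, 12, 14.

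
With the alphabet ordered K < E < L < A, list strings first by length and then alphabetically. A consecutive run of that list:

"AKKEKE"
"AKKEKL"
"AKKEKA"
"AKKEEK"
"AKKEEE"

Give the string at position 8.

Continuing the enumeration 3 steps past AKKEEE: AKKEEE → AKKEEL → AKKEEA → (answer).

AKKELK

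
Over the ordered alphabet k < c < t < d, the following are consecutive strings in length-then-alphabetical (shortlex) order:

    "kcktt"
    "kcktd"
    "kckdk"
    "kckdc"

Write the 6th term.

Stepping forward 2 times from kckdc: kckdc → kckdt, then the target.

kckdd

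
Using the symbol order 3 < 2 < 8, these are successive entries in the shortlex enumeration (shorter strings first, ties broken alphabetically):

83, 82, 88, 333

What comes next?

Treat 333 as a base-3 numeral over the given alphabet and add one, carrying through any trailing 8's.

332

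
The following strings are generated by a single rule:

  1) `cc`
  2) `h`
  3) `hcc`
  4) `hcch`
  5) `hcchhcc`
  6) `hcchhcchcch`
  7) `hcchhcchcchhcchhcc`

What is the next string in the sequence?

hcchhcchcchhcchhcchcchhcchcch

This is a Fibonacci-style word recurrence s(k) = s(k−1)·s(k−2): e.g. h·cc = hcc.
Continuing: hcchhcchcchhcchhcc · hcchhcchcch gives term 8.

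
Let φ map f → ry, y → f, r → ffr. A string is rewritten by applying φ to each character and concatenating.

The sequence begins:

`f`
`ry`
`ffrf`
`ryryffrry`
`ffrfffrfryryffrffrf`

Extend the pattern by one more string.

ryryffrryryryffrryffrfffrfryryffrryryffrry

Applying the rule to each of the 19 symbols of ffrfffrfryryffrffrf gives the pieces ry ry ffr ry ry ry ffr ry ffr f ffr f ry ry ffr ry ry ffr ry, which concatenate to the answer.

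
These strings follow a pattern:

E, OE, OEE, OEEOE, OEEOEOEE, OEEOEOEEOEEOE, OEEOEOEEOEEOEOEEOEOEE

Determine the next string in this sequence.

OEEOEOEEOEEOEOEEOEOEEOEEOEOEEOEEOE

This is a Fibonacci-style word recurrence s(k) = s(k−1)·s(k−2): e.g. OE·E = OEE.
Continuing: OEEOEOEEOEEOEOEEOEOEE · OEEOEOEEOEEOE gives term 8.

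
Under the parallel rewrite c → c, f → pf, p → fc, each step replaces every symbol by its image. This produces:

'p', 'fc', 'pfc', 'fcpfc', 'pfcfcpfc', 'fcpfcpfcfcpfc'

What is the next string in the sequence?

pfcfcpfcfcpfcpfcfcpfc

Replace each of the 13 characters of fcpfcpfcfcpfc in place — pf c fc pf c fc pf c pf c fc pf c — and concatenate.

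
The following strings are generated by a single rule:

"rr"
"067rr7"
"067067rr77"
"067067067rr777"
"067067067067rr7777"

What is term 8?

Each term wraps the previous one in 067 on the left and 7 on the right.
From 067067067067rr7777, 3 further steps: 067067067067rr7777 → 067067067067067rr77777 → 067067067067067067rr777777 → (answer).

067067067067067067067rr7777777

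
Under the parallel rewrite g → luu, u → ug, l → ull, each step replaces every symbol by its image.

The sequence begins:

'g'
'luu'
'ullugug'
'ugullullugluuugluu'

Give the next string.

Replace each of the 18 characters of ugullullugluuugluu in place — ug luu ug ull ull ug ull ull ug luu ull ug ug ug luu ull ug ug — and concatenate.

ugluuugullullugullullugluuullugugugluuullugug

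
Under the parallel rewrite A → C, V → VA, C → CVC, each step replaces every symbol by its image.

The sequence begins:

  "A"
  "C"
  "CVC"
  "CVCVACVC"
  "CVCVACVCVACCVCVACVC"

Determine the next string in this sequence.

Rewriting the 19 symbols of CVCVACVCVACCVCVACVC one by one yields CVC VA CVC VA C CVC VA CVC VA C CVC CVC VA CVC VA C CVC VA CVC; concatenated:

CVCVACVCVACCVCVACVCVACCVCCVCVACVCVACCVCVACVC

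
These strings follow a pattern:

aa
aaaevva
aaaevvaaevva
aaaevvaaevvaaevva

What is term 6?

Each term is the previous one with aevva appended.
From aaaevvaaevvaaevva, 2 further steps: aaaevvaaevvaaevva → aaaevvaaevvaaevvaaevva → (answer).

aaaevvaaevvaaevvaaevvaaevva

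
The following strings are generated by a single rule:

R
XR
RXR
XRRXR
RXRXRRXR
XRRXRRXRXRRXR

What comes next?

RXRXRRXRXRRXRRXRXRRXR

From term 3 onward, concatenate the second-to-last term with the last: R·XR = RXR, XR·RXR = XRRXR, …
The next term joins RXRXRRXR and XRRXRRXRXRRXR.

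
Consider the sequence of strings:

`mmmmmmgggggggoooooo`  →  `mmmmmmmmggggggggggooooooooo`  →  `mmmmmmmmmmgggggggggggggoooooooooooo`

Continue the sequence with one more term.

mmmmmmmmmmmmggggggggggggggggooooooooooooooo

Term n consists of 2n+2 m's, followed by 3n+1 g's, followed by 3n o's, where the shown terms are n = 2, 3, 4.
At n = 5 the blocks have lengths 12, 16, 15.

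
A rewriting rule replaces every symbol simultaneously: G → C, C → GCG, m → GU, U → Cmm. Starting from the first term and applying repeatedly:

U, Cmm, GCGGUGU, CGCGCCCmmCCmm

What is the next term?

Applying the rule to each of the 13 symbols of CGCGCCCmmCCmm gives the pieces GCG C GCG C GCG GCG GCG GU GU GCG GCG GU GU, which concatenate to the answer.

GCGCGCGCGCGGCGGCGGUGUGCGGCGGUGU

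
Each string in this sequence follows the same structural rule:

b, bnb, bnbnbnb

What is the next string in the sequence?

Every step duplicates the string with 'n' between the halves.
One more doubling of bnbnbnb gives the answer.

bnbnbnbnbnbnbnb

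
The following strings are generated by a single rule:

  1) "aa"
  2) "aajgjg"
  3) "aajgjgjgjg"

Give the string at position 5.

The strings grow by a fixed suffix jgjg each time.
From aajgjgjgjg, 2 further steps: aajgjgjgjg → aajgjgjgjgjgjg → (answer).

aajgjgjgjgjgjgjgjg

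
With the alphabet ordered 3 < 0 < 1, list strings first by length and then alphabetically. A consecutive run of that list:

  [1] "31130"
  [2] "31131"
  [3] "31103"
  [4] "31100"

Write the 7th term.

Stepping forward 3 times from 31100: 31100 → 31101 → 31113, then the target.

31110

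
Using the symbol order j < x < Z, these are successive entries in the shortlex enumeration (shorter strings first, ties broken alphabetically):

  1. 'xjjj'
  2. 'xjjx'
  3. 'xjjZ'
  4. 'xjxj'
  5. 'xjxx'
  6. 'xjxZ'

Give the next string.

The successor of xjxZ increments the rightmost position that isn't already Z and resets every position after it to j.

xjZj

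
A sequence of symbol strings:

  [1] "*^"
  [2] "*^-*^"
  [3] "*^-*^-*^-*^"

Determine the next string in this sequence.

Each string is two copies of the previous one joined by '-'.
Doubling *^-*^-*^-*^ with '-' between the halves:

*^-*^-*^-*^-*^-*^-*^-*^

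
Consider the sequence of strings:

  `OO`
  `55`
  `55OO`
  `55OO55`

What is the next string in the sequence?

Each term (from the third on) is the previous term followed by the one before it: term 3 = 55·OO = 55OO.
Continuing: 55OO55 · 55OO gives term 5.

55OO5555OO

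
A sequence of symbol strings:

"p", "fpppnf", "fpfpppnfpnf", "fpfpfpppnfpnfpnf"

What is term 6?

Each term wraps the previous one in fp on the left and pnf on the right.
From fpfpfpppnfpnfpnf, 2 further steps: fpfpfpppnfpnfpnf → fpfpfpfpppnfpnfpnfpnf → (answer).

fpfpfpfpfpppnfpnfpnfpnfpnf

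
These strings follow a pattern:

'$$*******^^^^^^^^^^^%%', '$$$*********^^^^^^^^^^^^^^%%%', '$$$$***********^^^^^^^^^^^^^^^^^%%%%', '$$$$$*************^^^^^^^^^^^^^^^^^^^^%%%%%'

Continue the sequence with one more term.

$$$$$$***************^^^^^^^^^^^^^^^^^^^^^^^%%%%%%

Term n consists of n-1 $'s, followed by 2n+1 *'s, followed by 3n+2 ^'s, followed by n-1 %'s, where the shown terms are n = 3, 4, 5, 6.
For the next term, n = 7, so the run lengths are 6, 15, 23, 6.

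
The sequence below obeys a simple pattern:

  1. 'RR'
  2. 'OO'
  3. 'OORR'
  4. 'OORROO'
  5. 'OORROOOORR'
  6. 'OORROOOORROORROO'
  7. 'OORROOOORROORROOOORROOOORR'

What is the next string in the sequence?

Each term (from the third on) is the previous term followed by the one before it: term 3 = OO·RR = OORR.
Continuing: OORROOOORROORROOOORROOOORR · OORROOOORROORROO gives term 8.

OORROOOORROORROOOORROOOORROORROOOORROORROO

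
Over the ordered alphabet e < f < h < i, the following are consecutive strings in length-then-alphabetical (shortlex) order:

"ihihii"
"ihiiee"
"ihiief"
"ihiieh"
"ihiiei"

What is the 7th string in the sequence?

ihiiff

Continuing the enumeration 2 steps past ihiiei: ihiiei → ihiife → (answer).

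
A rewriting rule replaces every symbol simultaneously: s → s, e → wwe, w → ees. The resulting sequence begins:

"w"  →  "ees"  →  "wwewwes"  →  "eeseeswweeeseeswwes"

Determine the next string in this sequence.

Applying the rule to each of the 19 symbols of eeseeswweeeseeswwes gives the pieces wwe wwe s wwe wwe s ees ees wwe wwe wwe s wwe wwe s ees ees wwe s, which concatenate to the answer.

wwewweswwewweseeseeswwewwewweswwewweseeseeswwes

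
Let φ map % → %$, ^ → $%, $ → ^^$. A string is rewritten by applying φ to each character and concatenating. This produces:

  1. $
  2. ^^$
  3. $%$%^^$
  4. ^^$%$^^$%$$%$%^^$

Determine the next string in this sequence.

Rewriting the 17 symbols of ^^$%$^^$%$$%$%^^$ one by one yields $% $% ^^$ %$ ^^$ $% $% ^^$ %$ ^^$ ^^$ %$ ^^$ %$ $% $% ^^$; concatenated:

$%$%^^$%$^^$$%$%^^$%$^^$^^$%$^^$%$$%$%^^$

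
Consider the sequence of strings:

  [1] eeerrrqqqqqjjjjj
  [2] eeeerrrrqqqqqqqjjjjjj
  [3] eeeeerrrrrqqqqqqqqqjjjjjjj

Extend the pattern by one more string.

eeeeeerrrrrrqqqqqqqqqqqjjjjjjjj

Reading off run lengths: e runs 3, 4, 5; r runs 3, 4, 5; q runs 5, 7, 9; j runs 5, 6, 7 — each is linear in n, where the shown terms are n = 3, 4, 5.
For the next term, n = 6, so the run lengths are 6, 6, 11, 8.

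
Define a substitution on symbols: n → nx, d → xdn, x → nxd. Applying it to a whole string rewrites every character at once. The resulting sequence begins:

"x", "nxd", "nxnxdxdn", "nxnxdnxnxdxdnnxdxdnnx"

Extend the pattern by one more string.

nxnxdnxnxdxdnnxnxdnxnxdxdnnxdxdnnxnxnxdxdnnxdxdnnxnxnxd

Replace each of the 21 characters of nxnxdnxnxdxdnnxdxdnnx in place — nx nxd nx nxd xdn nx nxd nx nxd xdn nxd xdn nx nx nxd xdn nxd xdn nx nx nxd — and concatenate.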